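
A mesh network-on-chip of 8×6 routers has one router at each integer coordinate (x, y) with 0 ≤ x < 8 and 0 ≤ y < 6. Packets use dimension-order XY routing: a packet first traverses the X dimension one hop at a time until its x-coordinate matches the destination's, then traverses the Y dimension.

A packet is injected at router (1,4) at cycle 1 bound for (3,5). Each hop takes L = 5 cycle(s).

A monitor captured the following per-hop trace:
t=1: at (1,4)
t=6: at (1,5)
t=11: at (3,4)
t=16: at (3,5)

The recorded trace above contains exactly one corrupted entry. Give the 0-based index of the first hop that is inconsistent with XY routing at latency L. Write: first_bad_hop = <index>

first_bad_hop = 1

[1] (+0,+1) / 5c ⇒ BAD: Y-move but x=1≠3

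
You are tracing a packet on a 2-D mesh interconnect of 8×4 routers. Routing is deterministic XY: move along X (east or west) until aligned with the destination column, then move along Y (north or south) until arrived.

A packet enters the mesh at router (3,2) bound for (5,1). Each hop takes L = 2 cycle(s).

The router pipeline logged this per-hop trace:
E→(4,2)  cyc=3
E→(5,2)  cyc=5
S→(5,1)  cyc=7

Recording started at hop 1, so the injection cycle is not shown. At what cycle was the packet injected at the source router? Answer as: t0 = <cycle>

At hop 1 the cycle is 3; in general cyc_k = t0 + kL.
So t0 = 3 − 1·2 = 1.

t0 = 1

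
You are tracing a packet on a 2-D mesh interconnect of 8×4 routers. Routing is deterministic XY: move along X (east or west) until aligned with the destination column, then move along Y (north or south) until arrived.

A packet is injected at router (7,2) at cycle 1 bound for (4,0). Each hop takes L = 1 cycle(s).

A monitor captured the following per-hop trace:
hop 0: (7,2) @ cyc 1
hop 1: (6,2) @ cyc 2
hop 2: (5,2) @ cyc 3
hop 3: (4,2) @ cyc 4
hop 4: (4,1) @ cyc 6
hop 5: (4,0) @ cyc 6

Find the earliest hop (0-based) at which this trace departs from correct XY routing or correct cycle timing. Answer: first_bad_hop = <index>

hop 1: step (-1,+0), +1 cyc — ok
hop 2: step (-1,+0), +1 cyc — ok
hop 3: step (-1,+0), +1 cyc — ok
hop 4: step (+0,-1), +2 cyc — BAD: Δcyc=2≠L

first_bad_hop = 4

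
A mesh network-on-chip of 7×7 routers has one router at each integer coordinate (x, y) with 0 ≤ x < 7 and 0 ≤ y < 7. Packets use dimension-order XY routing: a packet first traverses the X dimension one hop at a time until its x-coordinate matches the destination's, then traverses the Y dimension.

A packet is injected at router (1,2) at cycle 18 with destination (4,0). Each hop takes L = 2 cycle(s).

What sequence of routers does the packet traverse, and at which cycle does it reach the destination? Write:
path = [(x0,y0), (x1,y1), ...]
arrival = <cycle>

[0] x=1 y=2 t=18
[1] x=2 y=2 t=20 →E
[2] x=3 y=2 t=22 →E
[3] x=4 y=2 t=24 →E
[4] x=4 y=1 t=26 →S
[5] x=4 y=0 t=28 →S

path = [(1,2), (2,2), (3,2), (4,2), (4,1), (4,0)]
arrival = 28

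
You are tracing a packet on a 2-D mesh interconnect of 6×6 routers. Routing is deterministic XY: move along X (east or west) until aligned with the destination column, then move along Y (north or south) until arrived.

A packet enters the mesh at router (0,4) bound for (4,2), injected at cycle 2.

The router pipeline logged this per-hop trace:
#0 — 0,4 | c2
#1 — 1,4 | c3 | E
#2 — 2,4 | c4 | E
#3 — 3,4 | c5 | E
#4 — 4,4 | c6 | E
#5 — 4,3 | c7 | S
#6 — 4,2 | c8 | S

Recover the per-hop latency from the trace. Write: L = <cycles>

L = 1

Δcyc across hop 0→1: 3 − 2 = 1.
That increment is L by definition: L = 1.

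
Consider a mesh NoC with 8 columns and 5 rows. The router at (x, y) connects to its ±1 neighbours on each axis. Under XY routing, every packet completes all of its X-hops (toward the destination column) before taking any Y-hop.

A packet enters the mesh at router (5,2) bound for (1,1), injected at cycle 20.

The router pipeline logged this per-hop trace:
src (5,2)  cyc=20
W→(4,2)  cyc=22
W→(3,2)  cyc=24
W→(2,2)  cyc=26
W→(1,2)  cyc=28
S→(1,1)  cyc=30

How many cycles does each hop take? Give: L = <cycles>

L = 2

Δcyc across hop 0→1: 22 − 20 = 2.
One hop costs L cycles, so L = 2.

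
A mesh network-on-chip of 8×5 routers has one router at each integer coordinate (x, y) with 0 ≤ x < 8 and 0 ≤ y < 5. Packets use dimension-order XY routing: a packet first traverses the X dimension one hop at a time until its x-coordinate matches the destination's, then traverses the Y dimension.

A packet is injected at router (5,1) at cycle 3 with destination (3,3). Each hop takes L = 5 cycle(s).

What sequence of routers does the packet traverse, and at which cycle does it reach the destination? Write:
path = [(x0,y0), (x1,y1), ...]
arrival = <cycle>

src (5,1)  cyc=3
W→(4,1)  cyc=8
W→(3,1)  cyc=13
N→(3,2)  cyc=18
N→(3,3)  cyc=23

path = [(5,1), (4,1), (3,1), (3,2), (3,3)]
arrival = 23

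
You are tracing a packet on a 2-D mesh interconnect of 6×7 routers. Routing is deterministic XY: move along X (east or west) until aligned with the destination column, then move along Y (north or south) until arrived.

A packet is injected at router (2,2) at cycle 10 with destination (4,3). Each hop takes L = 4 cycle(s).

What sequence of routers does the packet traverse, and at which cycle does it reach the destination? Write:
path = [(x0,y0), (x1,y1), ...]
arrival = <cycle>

#0 — 2,2 | c10
#1 — 3,2 | c14 | E
#2 — 4,2 | c18 | E
#3 — 4,3 | c22 | N

path = [(2,2), (3,2), (4,2), (4,3)]
arrival = 22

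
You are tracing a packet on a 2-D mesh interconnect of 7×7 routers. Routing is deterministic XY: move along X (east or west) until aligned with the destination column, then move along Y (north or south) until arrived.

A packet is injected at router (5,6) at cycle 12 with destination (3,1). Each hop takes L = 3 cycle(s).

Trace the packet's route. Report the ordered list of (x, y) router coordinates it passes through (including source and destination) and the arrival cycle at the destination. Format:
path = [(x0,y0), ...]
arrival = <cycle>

path = [(5,6), (4,6), (3,6), (3,5), (3,4), (3,3), (3,2), (3,1)]
arrival = 33

t=12: at (5,6)
t=15: at (4,6) after W
t=18: at (3,6) after W
t=21: at (3,5) after S
t=24: at (3,4) after S
t=27: at (3,3) after S
t=30: at (3,2) after S
t=33: at (3,1) after S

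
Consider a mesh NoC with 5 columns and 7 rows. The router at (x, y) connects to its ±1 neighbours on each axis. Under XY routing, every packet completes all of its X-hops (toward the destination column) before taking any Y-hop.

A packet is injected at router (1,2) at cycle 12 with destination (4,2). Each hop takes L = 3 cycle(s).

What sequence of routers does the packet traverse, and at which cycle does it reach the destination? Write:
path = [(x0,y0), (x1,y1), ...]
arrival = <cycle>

src (1,2)  cyc=12
E→(2,2)  cyc=15
E→(3,2)  cyc=18
E→(4,2)  cyc=21

path = [(1,2), (2,2), (3,2), (4,2)]
arrival = 21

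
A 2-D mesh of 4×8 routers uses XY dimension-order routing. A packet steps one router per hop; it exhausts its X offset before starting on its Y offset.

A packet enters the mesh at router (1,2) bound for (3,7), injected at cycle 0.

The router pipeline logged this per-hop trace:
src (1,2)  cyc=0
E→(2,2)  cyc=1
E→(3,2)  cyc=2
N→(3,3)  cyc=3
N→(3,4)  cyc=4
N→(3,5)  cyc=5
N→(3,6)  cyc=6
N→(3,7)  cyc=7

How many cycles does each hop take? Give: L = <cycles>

L = 1

From hop 0 (0) to hop 1 (1): +1 cycles.
One hop costs L cycles, so L = 1.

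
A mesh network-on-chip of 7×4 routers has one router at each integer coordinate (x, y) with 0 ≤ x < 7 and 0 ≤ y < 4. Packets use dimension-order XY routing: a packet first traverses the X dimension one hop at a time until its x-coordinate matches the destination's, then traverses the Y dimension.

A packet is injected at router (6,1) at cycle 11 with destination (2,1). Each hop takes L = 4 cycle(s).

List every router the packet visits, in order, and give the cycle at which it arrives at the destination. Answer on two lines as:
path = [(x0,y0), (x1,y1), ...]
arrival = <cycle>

hop 0: (6,1) @ cyc 11
hop 1: (5,1) @ cyc 15  [W]
hop 2: (4,1) @ cyc 19  [W]
hop 3: (3,1) @ cyc 23  [W]
hop 4: (2,1) @ cyc 27  [W]

path = [(6,1), (5,1), (4,1), (3,1), (2,1)]
arrival = 27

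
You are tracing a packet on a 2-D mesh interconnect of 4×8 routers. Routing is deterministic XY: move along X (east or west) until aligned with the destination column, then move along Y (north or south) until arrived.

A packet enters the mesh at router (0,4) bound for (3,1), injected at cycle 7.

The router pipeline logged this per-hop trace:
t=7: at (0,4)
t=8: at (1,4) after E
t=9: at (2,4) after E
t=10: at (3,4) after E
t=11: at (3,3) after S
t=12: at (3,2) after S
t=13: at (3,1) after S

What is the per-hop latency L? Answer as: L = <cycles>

L = 1

Δcyc across hop 0→1: 8 − 7 = 1.
Per-hop latency L = Δcyc = 1.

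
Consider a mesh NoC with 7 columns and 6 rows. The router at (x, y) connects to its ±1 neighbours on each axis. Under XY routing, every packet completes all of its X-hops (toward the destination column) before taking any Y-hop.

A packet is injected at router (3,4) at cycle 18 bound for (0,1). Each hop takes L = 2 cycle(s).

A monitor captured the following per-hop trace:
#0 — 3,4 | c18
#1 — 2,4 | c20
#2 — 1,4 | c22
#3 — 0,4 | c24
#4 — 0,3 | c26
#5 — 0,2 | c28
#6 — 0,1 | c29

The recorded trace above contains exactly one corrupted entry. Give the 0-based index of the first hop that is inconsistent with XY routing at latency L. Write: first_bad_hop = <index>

first_bad_hop = 6

[1] (-1,+0) / 2c ⇒ ok
[2] (-1,+0) / 2c ⇒ ok
[3] (-1,+0) / 2c ⇒ ok
[4] (+0,-1) / 2c ⇒ ok
[5] (+0,-1) / 2c ⇒ ok
[6] (+0,-1) / 1c ⇒ BAD: Δcyc=1≠L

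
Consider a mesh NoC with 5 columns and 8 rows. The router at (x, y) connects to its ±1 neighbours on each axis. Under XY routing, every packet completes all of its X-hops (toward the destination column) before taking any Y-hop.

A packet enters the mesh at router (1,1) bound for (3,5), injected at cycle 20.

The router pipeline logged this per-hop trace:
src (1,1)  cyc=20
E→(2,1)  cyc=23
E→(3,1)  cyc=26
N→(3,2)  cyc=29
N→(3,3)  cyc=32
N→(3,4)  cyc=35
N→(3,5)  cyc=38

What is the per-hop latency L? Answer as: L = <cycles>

Between hops 0 and 1 the cycle counter advances 23 − 20 = 3.
That increment is L by definition: L = 3.

L = 3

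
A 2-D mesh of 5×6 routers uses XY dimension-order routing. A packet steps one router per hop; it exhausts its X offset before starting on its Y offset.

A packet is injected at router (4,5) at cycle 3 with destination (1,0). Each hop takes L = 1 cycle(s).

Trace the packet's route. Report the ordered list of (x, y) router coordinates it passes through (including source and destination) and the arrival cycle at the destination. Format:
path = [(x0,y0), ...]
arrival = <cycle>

path = [(4,5), (3,5), (2,5), (1,5), (1,4), (1,3), (1,2), (1,1), (1,0)]
arrival = 11

  0. router=(4,5) cycle=3 (inject)
  1. router=(3,5) cycle=4 dir=W
  2. router=(2,5) cycle=5 dir=W
  3. router=(1,5) cycle=6 dir=W
  4. router=(1,4) cycle=7 dir=S
  5. router=(1,3) cycle=8 dir=S
  6. router=(1,2) cycle=9 dir=S
  7. router=(1,1) cycle=10 dir=S
  8. router=(1,0) cycle=11 dir=S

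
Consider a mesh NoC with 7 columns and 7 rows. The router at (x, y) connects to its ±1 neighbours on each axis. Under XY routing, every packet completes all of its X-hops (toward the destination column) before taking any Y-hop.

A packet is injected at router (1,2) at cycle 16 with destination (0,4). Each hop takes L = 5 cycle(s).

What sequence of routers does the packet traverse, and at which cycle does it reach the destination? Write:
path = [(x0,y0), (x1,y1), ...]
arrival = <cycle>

[0] x=1 y=2 t=16
[1] x=0 y=2 t=21 →W
[2] x=0 y=3 t=26 →N
[3] x=0 y=4 t=31 →N

path = [(1,2), (0,2), (0,3), (0,4)]
arrival = 31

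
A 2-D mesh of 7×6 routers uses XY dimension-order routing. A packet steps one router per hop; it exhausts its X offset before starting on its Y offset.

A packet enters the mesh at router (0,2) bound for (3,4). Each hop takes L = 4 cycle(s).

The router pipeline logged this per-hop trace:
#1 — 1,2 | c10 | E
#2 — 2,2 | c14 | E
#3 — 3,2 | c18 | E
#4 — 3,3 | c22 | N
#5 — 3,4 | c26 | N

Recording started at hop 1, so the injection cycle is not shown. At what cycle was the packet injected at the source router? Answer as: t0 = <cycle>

Hop 1 reached at cycle 10; hop k is at t0 + k·L.
t0 = cyc[1] − L = 10 − 4 = 6.

t0 = 6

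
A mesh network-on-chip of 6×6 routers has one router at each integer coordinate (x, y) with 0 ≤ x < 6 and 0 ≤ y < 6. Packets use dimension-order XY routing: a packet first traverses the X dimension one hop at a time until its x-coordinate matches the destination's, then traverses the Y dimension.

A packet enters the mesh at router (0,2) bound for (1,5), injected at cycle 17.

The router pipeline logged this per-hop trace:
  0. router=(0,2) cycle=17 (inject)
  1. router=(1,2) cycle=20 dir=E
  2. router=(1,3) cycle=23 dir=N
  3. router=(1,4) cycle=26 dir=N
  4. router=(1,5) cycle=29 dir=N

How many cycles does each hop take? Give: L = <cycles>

Between hops 0 and 1 the cycle counter advances 20 − 17 = 3.
That increment is L by definition: L = 3.

L = 3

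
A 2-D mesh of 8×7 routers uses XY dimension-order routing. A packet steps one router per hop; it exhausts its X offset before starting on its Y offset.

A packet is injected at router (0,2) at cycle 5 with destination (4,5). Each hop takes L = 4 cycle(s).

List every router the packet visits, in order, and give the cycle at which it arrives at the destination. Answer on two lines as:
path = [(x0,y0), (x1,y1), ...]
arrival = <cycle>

#0 — 0,2 | c5
#1 — 1,2 | c9 | E
#2 — 2,2 | c13 | E
#3 — 3,2 | c17 | E
#4 — 4,2 | c21 | E
#5 — 4,3 | c25 | N
#6 — 4,4 | c29 | N
#7 — 4,5 | c33 | N

path = [(0,2), (1,2), (2,2), (3,2), (4,2), (4,3), (4,4), (4,5)]
arrival = 33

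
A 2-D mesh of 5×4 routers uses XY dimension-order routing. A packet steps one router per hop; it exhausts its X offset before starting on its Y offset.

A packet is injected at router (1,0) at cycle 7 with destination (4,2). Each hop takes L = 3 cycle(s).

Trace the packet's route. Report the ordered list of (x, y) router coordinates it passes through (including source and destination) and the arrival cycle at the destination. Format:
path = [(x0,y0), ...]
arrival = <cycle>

path = [(1,0), (2,0), (3,0), (4,0), (4,1), (4,2)]
arrival = 22

src (1,0)  cyc=7
E→(2,0)  cyc=10
E→(3,0)  cyc=13
E→(4,0)  cyc=16
N→(4,1)  cyc=19
N→(4,2)  cyc=22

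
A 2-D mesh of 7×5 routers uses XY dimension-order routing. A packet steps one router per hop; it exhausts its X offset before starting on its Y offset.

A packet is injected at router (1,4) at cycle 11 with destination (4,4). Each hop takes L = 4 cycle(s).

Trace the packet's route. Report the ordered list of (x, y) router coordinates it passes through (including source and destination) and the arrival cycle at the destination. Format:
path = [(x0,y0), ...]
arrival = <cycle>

t=11: at (1,4)
t=15: at (2,4) after E
t=19: at (3,4) after E
t=23: at (4,4) after E

path = [(1,4), (2,4), (3,4), (4,4)]
arrival = 23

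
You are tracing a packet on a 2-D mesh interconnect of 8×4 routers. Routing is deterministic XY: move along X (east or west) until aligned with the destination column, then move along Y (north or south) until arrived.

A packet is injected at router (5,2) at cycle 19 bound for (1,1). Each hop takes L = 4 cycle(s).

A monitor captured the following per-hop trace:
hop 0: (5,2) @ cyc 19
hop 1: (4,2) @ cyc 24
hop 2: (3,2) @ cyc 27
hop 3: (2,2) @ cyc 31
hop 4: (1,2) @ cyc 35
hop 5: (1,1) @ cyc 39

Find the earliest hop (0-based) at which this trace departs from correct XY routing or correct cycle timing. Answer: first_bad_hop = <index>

first_bad_hop = 1

hop 1: step (-1,+0), +5 cyc — BAD: Δcyc=5≠L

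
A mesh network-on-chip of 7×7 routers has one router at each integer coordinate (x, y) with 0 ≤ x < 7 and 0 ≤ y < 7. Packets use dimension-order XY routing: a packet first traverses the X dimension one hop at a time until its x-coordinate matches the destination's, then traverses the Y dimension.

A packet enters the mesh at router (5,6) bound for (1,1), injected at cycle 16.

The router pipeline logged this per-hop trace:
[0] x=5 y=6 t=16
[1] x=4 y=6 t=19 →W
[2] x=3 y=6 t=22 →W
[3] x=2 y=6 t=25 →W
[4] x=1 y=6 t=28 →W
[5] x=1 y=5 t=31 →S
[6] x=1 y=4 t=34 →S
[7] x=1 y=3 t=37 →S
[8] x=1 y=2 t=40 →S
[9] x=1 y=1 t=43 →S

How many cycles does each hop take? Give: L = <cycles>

From hop 0 (16) to hop 1 (19): +3 cycles.
One hop costs L cycles, so L = 3.

L = 3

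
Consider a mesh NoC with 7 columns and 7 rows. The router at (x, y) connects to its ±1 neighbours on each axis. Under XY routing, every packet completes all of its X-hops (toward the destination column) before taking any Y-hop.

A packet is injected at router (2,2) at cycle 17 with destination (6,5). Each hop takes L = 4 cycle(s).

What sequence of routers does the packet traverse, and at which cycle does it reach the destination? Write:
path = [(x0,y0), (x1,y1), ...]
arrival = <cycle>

  0. router=(2,2) cycle=17 (inject)
  1. router=(3,2) cycle=21 dir=E
  2. router=(4,2) cycle=25 dir=E
  3. router=(5,2) cycle=29 dir=E
  4. router=(6,2) cycle=33 dir=E
  5. router=(6,3) cycle=37 dir=N
  6. router=(6,4) cycle=41 dir=N
  7. router=(6,5) cycle=45 dir=N

path = [(2,2), (3,2), (4,2), (5,2), (6,2), (6,3), (6,4), (6,5)]
arrival = 45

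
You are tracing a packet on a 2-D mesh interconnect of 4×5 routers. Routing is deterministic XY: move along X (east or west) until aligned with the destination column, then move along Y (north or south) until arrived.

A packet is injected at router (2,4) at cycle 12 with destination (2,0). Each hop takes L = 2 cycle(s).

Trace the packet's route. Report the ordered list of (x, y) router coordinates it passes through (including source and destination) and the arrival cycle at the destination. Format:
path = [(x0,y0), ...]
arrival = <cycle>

path = [(2,4), (2,3), (2,2), (2,1), (2,0)]
arrival = 20

t=12: at (2,4)
t=14: at (2,3) after S
t=16: at (2,2) after S
t=18: at (2,1) after S
t=20: at (2,0) after S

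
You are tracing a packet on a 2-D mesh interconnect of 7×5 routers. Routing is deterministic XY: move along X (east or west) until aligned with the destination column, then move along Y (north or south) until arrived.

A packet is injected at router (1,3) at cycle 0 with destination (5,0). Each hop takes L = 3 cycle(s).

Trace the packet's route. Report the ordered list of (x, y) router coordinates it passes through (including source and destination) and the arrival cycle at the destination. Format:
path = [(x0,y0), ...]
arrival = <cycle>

path = [(1,3), (2,3), (3,3), (4,3), (5,3), (5,2), (5,1), (5,0)]
arrival = 21

t=0: at (1,3)
t=3: at (2,3) after E
t=6: at (3,3) after E
t=9: at (4,3) after E
t=12: at (5,3) after E
t=15: at (5,2) after S
t=18: at (5,1) after S
t=21: at (5,0) after S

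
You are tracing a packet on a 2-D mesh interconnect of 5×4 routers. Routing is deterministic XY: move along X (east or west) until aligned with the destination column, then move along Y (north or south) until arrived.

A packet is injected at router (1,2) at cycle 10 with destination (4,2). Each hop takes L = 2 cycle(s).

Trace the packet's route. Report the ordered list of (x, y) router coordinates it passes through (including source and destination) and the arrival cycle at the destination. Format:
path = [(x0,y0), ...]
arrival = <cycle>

path = [(1,2), (2,2), (3,2), (4,2)]
arrival = 16

t=10: at (1,2)
t=12: at (2,2) after E
t=14: at (3,2) after E
t=16: at (4,2) after E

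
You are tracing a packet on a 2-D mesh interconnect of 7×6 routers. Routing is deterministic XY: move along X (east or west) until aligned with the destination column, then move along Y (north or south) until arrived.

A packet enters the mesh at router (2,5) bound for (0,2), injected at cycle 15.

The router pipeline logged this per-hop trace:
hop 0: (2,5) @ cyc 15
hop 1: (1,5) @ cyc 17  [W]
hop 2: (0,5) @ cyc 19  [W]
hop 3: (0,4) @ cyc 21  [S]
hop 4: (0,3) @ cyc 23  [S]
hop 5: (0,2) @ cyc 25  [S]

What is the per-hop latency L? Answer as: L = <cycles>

Δcyc across hop 0→1: 17 − 15 = 2.
That increment is L by definition: L = 2.

L = 2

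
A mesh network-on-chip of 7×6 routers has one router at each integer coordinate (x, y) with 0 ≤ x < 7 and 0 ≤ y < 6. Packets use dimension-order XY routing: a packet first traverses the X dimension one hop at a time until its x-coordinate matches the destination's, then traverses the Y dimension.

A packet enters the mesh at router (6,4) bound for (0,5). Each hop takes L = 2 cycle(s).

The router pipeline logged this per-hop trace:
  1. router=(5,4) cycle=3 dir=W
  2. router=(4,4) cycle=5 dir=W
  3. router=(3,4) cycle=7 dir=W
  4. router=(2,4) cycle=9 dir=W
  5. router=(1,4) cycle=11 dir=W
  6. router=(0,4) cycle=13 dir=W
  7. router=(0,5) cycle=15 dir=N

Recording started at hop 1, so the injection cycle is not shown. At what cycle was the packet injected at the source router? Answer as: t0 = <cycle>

t0 = 1

cyc[1] = 3 and cyc[k] = t0 + k·L for every k.
Therefore t0 = 3 − L = 1.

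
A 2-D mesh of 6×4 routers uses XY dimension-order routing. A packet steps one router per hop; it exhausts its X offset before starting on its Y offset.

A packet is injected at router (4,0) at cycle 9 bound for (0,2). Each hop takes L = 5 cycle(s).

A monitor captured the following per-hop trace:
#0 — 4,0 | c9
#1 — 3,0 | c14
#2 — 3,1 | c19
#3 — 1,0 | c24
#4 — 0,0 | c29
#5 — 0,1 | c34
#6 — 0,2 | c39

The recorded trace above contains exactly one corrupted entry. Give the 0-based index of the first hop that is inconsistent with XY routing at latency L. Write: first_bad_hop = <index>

  1: Δx=-1 Δy=+0 Δt=5 [ok]
  2: Δx=+0 Δy=+1 Δt=5 [BAD: Y-move but x=3≠0]

first_bad_hop = 2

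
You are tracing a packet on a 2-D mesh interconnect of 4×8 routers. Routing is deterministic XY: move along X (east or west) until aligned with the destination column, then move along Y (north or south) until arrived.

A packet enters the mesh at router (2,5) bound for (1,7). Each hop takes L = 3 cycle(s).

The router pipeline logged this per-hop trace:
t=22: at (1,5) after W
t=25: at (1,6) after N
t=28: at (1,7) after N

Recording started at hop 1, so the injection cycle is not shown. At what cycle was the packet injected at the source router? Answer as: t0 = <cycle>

At hop 1 the cycle is 22; in general cyc_k = t0 + kL.
t0 = cyc[1] − L = 22 − 3 = 19.

t0 = 19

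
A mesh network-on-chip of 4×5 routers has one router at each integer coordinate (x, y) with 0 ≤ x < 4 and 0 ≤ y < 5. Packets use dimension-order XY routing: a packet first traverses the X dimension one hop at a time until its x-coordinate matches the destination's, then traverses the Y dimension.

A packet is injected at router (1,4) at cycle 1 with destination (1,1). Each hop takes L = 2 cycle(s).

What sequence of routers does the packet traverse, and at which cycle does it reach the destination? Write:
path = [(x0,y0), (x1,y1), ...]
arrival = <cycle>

#0 — 1,4 | c1
#1 — 1,3 | c3 | S
#2 — 1,2 | c5 | S
#3 — 1,1 | c7 | S

path = [(1,4), (1,3), (1,2), (1,1)]
arrival = 7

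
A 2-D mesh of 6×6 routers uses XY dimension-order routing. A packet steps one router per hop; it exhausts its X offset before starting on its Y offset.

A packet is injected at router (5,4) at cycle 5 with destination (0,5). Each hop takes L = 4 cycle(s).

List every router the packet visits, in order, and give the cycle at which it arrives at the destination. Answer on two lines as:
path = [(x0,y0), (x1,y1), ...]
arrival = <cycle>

path = [(5,4), (4,4), (3,4), (2,4), (1,4), (0,4), (0,5)]
arrival = 29

src (5,4)  cyc=5
W→(4,4)  cyc=9
W→(3,4)  cyc=13
W→(2,4)  cyc=17
W→(1,4)  cyc=21
W→(0,4)  cyc=25
N→(0,5)  cyc=29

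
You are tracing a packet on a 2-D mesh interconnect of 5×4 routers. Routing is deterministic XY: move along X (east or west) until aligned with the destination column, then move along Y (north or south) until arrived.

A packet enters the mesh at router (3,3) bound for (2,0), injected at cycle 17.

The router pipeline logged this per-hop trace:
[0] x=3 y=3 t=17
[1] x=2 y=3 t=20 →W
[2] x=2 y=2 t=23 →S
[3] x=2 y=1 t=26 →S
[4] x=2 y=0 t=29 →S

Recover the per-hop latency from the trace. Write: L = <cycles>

From hop 0 (17) to hop 1 (20): +3 cycles.
That increment is L by definition: L = 3.

L = 3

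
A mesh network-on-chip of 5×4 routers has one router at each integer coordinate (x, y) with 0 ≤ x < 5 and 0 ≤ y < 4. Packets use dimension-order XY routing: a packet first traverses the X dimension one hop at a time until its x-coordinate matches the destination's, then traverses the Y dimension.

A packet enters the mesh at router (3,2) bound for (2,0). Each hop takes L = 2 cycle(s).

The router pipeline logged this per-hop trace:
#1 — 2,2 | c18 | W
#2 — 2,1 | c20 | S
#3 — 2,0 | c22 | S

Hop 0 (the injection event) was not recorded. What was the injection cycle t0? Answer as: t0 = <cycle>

t0 = 16

At hop 1 the cycle is 18; in general cyc_k = t0 + kL.
t0 = cyc[1] − L = 18 − 2 = 16.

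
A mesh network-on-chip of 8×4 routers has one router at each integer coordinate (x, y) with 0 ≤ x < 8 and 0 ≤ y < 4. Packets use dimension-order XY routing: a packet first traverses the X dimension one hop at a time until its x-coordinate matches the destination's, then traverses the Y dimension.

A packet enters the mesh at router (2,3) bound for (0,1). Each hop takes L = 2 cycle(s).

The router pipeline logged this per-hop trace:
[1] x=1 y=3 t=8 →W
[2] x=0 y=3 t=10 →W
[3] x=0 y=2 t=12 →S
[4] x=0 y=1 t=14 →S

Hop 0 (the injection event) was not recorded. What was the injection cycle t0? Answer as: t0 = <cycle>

t0 = 6

cyc[1] = 8 and cyc[k] = t0 + k·L for every k.
t0 = cyc[1] − L = 8 − 2 = 6.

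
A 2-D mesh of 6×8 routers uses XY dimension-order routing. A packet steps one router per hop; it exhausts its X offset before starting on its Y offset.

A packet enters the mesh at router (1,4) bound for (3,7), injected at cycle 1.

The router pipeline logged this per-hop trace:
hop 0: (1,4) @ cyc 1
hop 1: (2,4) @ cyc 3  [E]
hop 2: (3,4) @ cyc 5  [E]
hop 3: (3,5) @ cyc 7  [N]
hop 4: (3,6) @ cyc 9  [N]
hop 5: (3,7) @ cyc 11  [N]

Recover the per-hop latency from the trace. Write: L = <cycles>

cyc[1] − cyc[0] = 3 − 1 = 2.
Each hop adds L, hence L = 2.

L = 2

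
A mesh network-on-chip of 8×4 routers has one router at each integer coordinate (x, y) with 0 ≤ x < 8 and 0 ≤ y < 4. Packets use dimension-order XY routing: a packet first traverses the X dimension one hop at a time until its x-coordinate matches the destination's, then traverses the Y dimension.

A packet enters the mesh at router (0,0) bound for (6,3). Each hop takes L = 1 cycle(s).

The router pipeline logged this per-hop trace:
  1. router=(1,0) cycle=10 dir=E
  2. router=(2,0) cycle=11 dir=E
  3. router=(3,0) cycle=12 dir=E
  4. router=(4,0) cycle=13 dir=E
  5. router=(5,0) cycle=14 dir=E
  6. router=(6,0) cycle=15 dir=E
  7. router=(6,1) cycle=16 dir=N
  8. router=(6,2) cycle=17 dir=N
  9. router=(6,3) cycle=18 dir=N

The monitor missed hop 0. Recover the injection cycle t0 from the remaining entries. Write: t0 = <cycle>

t0 = 9

The first recorded entry is hop 1 at cycle 10.
Therefore t0 = 10 − L = 9.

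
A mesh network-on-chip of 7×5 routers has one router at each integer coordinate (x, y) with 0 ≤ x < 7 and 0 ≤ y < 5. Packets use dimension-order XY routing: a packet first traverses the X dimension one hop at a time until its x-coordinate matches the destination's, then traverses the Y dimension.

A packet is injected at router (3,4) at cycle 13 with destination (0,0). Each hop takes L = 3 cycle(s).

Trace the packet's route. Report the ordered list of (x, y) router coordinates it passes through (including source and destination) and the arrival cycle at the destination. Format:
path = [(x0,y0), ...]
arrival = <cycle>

path = [(3,4), (2,4), (1,4), (0,4), (0,3), (0,2), (0,1), (0,0)]
arrival = 34

#0 — 3,4 | c13
#1 — 2,4 | c16 | W
#2 — 1,4 | c19 | W
#3 — 0,4 | c22 | W
#4 — 0,3 | c25 | S
#5 — 0,2 | c28 | S
#6 — 0,1 | c31 | S
#7 — 0,0 | c34 | S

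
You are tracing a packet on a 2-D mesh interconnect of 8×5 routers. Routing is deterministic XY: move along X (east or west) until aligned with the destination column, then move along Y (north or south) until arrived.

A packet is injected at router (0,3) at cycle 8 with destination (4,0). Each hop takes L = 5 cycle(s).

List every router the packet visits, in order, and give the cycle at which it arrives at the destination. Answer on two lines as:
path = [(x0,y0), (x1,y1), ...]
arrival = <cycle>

path = [(0,3), (1,3), (2,3), (3,3), (4,3), (4,2), (4,1), (4,0)]
arrival = 43

#0 — 0,3 | c8
#1 — 1,3 | c13 | E
#2 — 2,3 | c18 | E
#3 — 3,3 | c23 | E
#4 — 4,3 | c28 | E
#5 — 4,2 | c33 | S
#6 — 4,1 | c38 | S
#7 — 4,0 | c43 | S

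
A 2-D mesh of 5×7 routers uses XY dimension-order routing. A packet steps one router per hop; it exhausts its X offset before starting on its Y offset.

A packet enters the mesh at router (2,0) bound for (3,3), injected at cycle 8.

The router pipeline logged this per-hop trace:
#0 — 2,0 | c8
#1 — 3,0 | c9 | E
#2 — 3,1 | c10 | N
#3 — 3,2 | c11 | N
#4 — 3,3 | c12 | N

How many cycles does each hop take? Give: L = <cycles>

cyc[1] − cyc[0] = 9 − 8 = 1.
Each hop adds L, hence L = 1.

L = 1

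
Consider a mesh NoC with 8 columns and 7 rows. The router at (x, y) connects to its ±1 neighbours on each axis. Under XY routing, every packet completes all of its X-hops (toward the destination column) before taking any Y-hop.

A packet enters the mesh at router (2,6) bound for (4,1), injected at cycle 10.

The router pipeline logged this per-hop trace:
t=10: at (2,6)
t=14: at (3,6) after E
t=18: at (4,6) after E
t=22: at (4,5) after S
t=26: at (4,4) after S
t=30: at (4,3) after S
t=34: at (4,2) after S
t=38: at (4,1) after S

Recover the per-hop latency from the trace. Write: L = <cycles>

Between hops 0 and 1 the cycle counter advances 14 − 10 = 4.
That increment is L by definition: L = 4.

L = 4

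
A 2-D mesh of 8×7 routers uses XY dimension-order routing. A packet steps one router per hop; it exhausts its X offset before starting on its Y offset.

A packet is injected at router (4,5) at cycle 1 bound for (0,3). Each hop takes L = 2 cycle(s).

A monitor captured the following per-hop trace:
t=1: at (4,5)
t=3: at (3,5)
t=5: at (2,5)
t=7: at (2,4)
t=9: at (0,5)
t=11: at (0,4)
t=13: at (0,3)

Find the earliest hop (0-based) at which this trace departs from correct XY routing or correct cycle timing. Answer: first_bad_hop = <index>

first_bad_hop = 3

check 1→ d=(-1,0) cyc+2: ok
check 2→ d=(-1,0) cyc+2: ok
check 3→ d=(0,-1) cyc+2: BAD: Y-move but x=2≠0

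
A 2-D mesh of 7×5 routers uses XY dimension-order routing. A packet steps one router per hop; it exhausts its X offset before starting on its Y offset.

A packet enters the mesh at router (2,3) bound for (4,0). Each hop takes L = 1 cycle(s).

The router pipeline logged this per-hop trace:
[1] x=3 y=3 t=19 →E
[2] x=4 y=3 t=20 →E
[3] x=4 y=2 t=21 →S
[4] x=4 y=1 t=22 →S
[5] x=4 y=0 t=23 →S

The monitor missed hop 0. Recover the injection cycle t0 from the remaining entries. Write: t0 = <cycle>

Hop 1 reached at cycle 19; hop k is at t0 + k·L.
t0 = cyc[1] − L = 19 − 1 = 18.

t0 = 18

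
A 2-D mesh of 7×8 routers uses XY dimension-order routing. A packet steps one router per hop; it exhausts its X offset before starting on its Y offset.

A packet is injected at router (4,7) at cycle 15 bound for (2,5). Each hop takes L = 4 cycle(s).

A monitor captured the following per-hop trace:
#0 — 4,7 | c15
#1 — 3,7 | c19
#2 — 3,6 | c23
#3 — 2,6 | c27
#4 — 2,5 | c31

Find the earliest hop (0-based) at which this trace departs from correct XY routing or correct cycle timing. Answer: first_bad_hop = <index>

hop 1: step (-1,+0), +4 cyc — ok
hop 2: step (+0,-1), +4 cyc — BAD: Y-move but x=3≠2

first_bad_hop = 2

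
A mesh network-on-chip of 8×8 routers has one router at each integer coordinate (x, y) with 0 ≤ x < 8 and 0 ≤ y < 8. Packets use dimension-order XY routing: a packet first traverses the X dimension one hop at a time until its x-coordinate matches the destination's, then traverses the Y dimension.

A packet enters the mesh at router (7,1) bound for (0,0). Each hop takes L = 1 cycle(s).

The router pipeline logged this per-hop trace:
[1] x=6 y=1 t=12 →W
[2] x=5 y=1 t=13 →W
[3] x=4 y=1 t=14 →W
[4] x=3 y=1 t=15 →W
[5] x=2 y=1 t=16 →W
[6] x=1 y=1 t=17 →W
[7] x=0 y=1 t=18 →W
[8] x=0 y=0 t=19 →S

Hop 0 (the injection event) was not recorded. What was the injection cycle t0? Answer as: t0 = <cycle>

t0 = 11

cyc[1] = 12 and cyc[k] = t0 + k·L for every k.
So t0 = 12 − 1·1 = 11.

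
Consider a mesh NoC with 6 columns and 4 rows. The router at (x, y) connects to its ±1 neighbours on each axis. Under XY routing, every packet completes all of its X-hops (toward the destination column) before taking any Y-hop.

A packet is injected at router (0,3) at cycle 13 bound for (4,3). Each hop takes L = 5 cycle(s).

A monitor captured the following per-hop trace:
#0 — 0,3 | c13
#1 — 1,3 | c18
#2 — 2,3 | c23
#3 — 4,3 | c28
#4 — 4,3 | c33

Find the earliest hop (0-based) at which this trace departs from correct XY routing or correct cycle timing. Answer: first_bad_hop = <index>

check 1→ d=(1,0) cyc+5: ok
check 2→ d=(1,0) cyc+5: ok
check 3→ d=(2,0) cyc+5: BAD: non-unit step

first_bad_hop = 3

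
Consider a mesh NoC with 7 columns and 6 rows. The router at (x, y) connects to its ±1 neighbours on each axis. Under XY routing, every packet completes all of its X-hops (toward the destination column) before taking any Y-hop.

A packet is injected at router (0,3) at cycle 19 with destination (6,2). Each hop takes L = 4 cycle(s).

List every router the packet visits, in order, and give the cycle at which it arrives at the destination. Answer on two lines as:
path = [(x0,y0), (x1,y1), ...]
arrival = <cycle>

path = [(0,3), (1,3), (2,3), (3,3), (4,3), (5,3), (6,3), (6,2)]
arrival = 47

src (0,3)  cyc=19
E→(1,3)  cyc=23
E→(2,3)  cyc=27
E→(3,3)  cyc=31
E→(4,3)  cyc=35
E→(5,3)  cyc=39
E→(6,3)  cyc=43
S→(6,2)  cyc=47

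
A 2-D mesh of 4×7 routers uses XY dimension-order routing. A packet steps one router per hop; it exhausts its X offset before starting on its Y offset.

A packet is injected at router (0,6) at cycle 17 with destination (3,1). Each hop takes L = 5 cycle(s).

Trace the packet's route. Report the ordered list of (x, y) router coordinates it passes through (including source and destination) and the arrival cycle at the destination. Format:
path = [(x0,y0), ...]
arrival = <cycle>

src (0,6)  cyc=17
E→(1,6)  cyc=22
E→(2,6)  cyc=27
E→(3,6)  cyc=32
S→(3,5)  cyc=37
S→(3,4)  cyc=42
S→(3,3)  cyc=47
S→(3,2)  cyc=52
S→(3,1)  cyc=57

path = [(0,6), (1,6), (2,6), (3,6), (3,5), (3,4), (3,3), (3,2), (3,1)]
arrival = 57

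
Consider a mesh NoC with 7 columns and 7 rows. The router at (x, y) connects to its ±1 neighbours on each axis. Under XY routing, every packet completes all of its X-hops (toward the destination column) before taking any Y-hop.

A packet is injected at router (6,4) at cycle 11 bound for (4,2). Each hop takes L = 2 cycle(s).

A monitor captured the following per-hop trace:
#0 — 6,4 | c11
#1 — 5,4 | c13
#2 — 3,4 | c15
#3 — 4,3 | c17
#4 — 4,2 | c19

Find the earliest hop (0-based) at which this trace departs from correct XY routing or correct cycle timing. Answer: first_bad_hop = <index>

  1: Δx=-1 Δy=+0 Δt=2 [ok]
  2: Δx=-2 Δy=+0 Δt=2 [BAD: non-unit step]

first_bad_hop = 2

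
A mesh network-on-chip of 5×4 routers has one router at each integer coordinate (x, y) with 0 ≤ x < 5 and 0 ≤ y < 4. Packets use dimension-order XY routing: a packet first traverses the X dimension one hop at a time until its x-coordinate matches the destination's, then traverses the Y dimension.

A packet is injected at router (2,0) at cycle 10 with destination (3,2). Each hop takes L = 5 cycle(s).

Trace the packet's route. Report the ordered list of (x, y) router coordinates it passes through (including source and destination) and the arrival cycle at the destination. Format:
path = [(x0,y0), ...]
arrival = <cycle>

path = [(2,0), (3,0), (3,1), (3,2)]
arrival = 25

  0. router=(2,0) cycle=10 (inject)
  1. router=(3,0) cycle=15 dir=E
  2. router=(3,1) cycle=20 dir=N
  3. router=(3,2) cycle=25 dir=N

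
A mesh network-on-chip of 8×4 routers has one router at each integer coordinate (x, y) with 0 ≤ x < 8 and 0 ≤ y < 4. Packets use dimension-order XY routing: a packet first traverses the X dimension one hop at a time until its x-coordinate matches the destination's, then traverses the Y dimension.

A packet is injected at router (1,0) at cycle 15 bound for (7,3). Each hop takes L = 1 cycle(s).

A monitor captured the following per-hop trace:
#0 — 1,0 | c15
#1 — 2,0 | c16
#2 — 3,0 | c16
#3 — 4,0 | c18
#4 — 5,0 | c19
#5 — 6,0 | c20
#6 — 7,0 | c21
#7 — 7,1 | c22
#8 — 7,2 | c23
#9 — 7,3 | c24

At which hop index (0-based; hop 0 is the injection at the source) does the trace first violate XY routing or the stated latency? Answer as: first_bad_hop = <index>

  1: Δx=+1 Δy=+0 Δt=1 [ok]
  2: Δx=+1 Δy=+0 Δt=0 [BAD: Δcyc=0≠L]

first_bad_hop = 2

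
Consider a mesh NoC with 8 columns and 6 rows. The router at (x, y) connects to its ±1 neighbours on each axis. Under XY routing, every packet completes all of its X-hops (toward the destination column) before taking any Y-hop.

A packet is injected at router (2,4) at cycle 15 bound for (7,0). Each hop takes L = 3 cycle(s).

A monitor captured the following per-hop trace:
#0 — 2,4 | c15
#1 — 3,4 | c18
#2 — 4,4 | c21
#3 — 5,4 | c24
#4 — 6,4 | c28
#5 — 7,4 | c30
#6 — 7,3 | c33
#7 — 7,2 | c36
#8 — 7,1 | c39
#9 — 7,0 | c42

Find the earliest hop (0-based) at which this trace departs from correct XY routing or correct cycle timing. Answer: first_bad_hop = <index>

first_bad_hop = 4

  1: Δx=+1 Δy=+0 Δt=3 [ok]
  2: Δx=+1 Δy=+0 Δt=3 [ok]
  3: Δx=+1 Δy=+0 Δt=3 [ok]
  4: Δx=+1 Δy=+0 Δt=4 [BAD: Δcyc=4≠L]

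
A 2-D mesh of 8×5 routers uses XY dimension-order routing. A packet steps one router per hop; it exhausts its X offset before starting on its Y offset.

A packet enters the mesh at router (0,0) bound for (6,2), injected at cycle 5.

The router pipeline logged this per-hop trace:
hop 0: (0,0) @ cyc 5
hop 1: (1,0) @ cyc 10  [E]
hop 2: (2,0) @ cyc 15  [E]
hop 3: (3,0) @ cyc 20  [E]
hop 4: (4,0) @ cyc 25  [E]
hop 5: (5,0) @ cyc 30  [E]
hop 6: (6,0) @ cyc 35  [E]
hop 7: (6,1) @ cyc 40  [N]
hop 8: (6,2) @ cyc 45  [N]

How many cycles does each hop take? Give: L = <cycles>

Between hops 0 and 1 the cycle counter advances 10 − 5 = 5.
Per-hop latency L = Δcyc = 5.

L = 5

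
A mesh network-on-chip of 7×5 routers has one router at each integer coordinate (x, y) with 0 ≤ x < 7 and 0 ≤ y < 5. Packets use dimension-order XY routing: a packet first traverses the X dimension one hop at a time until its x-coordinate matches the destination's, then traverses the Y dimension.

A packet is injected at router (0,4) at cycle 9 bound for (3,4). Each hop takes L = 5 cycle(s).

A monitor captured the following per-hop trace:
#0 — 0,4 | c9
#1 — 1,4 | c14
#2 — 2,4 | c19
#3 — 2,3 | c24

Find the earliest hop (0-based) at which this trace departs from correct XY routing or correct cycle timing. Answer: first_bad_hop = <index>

first_bad_hop = 3

  1: Δx=+1 Δy=+0 Δt=5 [ok]
  2: Δx=+1 Δy=+0 Δt=5 [ok]
  3: Δx=+0 Δy=-1 Δt=5 [BAD: Y-move but x=2≠3]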